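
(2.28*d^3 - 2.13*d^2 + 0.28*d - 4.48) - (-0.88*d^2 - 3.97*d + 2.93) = 2.28*d^3 - 1.25*d^2 + 4.25*d - 7.41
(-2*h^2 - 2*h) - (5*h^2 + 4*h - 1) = -7*h^2 - 6*h + 1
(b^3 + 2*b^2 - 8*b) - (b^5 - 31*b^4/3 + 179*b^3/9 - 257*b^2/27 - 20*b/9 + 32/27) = -b^5 + 31*b^4/3 - 170*b^3/9 + 311*b^2/27 - 52*b/9 - 32/27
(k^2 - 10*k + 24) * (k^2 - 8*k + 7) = k^4 - 18*k^3 + 111*k^2 - 262*k + 168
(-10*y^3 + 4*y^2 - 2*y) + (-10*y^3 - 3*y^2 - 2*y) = -20*y^3 + y^2 - 4*y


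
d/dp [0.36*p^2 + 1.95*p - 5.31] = 0.72*p + 1.95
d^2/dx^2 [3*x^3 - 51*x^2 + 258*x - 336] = 18*x - 102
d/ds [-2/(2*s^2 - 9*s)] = 2*(4*s - 9)/(s^2*(2*s - 9)^2)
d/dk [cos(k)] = -sin(k)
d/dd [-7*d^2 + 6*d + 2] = 6 - 14*d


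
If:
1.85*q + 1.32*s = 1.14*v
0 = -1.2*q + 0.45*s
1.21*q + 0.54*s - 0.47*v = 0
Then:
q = 0.00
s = 0.00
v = 0.00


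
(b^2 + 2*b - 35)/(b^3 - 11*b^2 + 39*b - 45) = (b + 7)/(b^2 - 6*b + 9)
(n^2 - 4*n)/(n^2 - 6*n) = (n - 4)/(n - 6)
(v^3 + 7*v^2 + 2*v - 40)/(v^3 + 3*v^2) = (v^3 + 7*v^2 + 2*v - 40)/(v^2*(v + 3))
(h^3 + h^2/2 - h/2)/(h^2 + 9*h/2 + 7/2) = h*(2*h - 1)/(2*h + 7)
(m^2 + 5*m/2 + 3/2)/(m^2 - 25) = (2*m^2 + 5*m + 3)/(2*(m^2 - 25))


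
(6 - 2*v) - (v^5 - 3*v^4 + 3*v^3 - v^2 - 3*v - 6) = -v^5 + 3*v^4 - 3*v^3 + v^2 + v + 12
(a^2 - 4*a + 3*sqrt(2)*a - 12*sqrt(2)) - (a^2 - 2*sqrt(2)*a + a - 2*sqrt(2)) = -5*a + 5*sqrt(2)*a - 10*sqrt(2)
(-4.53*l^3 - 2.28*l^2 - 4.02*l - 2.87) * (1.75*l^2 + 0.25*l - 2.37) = -7.9275*l^5 - 5.1225*l^4 + 3.1311*l^3 - 0.6239*l^2 + 8.8099*l + 6.8019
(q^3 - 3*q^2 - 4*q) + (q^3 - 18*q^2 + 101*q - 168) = 2*q^3 - 21*q^2 + 97*q - 168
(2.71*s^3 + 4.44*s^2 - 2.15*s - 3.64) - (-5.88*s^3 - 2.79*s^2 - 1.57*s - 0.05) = 8.59*s^3 + 7.23*s^2 - 0.58*s - 3.59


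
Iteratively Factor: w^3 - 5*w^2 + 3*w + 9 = (w - 3)*(w^2 - 2*w - 3) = (w - 3)^2*(w + 1)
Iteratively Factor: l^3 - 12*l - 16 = (l + 2)*(l^2 - 2*l - 8) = (l - 4)*(l + 2)*(l + 2)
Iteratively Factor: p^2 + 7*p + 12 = (p + 3)*(p + 4)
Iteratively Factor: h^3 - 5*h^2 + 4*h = (h - 4)*(h^2 - h) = h*(h - 4)*(h - 1)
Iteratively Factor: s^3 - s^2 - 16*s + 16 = (s - 4)*(s^2 + 3*s - 4) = (s - 4)*(s - 1)*(s + 4)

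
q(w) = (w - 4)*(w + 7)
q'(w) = 2*w + 3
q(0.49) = -26.29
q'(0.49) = 3.98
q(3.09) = -9.18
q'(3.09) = 9.18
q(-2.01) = -29.99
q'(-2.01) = -1.02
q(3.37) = -6.53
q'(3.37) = 9.74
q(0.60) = -25.84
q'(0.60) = 4.20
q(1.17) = -23.12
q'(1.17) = 5.34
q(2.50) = -14.25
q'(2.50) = 8.00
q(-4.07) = -23.65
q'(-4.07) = -5.14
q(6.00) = 26.00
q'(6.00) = 15.00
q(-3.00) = -28.00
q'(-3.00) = -3.00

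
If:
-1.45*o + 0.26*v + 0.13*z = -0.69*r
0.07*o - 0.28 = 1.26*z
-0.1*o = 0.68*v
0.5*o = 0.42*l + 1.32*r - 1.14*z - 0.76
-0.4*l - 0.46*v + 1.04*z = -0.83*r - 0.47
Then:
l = 0.87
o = 0.04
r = 0.12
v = -0.01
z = -0.22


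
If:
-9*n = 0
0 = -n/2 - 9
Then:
No Solution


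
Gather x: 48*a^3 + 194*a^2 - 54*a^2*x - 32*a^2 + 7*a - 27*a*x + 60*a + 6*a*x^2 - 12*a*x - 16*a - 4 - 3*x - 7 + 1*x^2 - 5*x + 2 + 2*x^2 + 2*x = 48*a^3 + 162*a^2 + 51*a + x^2*(6*a + 3) + x*(-54*a^2 - 39*a - 6) - 9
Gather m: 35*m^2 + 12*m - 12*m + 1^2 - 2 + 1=35*m^2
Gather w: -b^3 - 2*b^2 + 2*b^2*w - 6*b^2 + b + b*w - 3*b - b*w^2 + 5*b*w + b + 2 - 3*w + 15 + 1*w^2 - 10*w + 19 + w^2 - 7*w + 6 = -b^3 - 8*b^2 - b + w^2*(2 - b) + w*(2*b^2 + 6*b - 20) + 42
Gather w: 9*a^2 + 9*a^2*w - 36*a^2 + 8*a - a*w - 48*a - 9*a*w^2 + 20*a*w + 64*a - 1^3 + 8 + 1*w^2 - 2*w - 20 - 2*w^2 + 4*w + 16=-27*a^2 + 24*a + w^2*(-9*a - 1) + w*(9*a^2 + 19*a + 2) + 3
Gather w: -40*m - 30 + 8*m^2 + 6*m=8*m^2 - 34*m - 30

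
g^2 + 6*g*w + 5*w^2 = (g + w)*(g + 5*w)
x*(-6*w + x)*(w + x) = -6*w^2*x - 5*w*x^2 + x^3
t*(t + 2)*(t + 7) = t^3 + 9*t^2 + 14*t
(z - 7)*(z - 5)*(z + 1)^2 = z^4 - 10*z^3 + 12*z^2 + 58*z + 35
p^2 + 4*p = p*(p + 4)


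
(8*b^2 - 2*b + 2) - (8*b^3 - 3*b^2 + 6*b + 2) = -8*b^3 + 11*b^2 - 8*b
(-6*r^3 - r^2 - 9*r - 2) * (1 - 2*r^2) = 12*r^5 + 2*r^4 + 12*r^3 + 3*r^2 - 9*r - 2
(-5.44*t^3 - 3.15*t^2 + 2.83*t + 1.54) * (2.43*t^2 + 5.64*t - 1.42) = -13.2192*t^5 - 38.3361*t^4 - 3.1643*t^3 + 24.1764*t^2 + 4.667*t - 2.1868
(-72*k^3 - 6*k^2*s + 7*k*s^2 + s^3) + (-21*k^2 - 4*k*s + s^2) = -72*k^3 - 6*k^2*s - 21*k^2 + 7*k*s^2 - 4*k*s + s^3 + s^2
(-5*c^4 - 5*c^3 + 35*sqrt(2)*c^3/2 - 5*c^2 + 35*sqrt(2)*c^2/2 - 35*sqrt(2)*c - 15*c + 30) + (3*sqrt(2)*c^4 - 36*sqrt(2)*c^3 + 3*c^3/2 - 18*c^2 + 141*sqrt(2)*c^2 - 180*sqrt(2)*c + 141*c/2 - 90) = -5*c^4 + 3*sqrt(2)*c^4 - 37*sqrt(2)*c^3/2 - 7*c^3/2 - 23*c^2 + 317*sqrt(2)*c^2/2 - 215*sqrt(2)*c + 111*c/2 - 60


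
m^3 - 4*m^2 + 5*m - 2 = (m - 2)*(m - 1)^2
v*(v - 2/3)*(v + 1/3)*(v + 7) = v^4 + 20*v^3/3 - 23*v^2/9 - 14*v/9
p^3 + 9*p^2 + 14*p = p*(p + 2)*(p + 7)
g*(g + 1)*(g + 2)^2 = g^4 + 5*g^3 + 8*g^2 + 4*g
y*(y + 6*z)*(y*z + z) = y^3*z + 6*y^2*z^2 + y^2*z + 6*y*z^2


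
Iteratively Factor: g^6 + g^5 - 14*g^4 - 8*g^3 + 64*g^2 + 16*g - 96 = (g - 2)*(g^5 + 3*g^4 - 8*g^3 - 24*g^2 + 16*g + 48) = (g - 2)*(g + 2)*(g^4 + g^3 - 10*g^2 - 4*g + 24) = (g - 2)*(g + 2)*(g + 3)*(g^3 - 2*g^2 - 4*g + 8) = (g - 2)^2*(g + 2)*(g + 3)*(g^2 - 4) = (g - 2)^2*(g + 2)^2*(g + 3)*(g - 2)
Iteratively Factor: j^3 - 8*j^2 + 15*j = (j - 3)*(j^2 - 5*j) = j*(j - 3)*(j - 5)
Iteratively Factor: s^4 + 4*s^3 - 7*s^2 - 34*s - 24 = (s - 3)*(s^3 + 7*s^2 + 14*s + 8) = (s - 3)*(s + 2)*(s^2 + 5*s + 4) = (s - 3)*(s + 1)*(s + 2)*(s + 4)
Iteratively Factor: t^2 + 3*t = (t + 3)*(t)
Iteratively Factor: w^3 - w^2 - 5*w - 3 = (w - 3)*(w^2 + 2*w + 1) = (w - 3)*(w + 1)*(w + 1)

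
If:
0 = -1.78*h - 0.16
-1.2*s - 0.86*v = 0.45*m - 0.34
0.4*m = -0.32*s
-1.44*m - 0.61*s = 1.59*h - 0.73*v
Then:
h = -0.09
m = -2.02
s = 2.52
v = -2.07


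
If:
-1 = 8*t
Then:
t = -1/8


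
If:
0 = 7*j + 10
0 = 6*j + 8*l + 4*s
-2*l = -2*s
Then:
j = -10/7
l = 5/7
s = 5/7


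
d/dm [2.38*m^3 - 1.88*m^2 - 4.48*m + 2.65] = 7.14*m^2 - 3.76*m - 4.48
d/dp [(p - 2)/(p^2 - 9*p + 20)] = (p^2 - 9*p - (p - 2)*(2*p - 9) + 20)/(p^2 - 9*p + 20)^2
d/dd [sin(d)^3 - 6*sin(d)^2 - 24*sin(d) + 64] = 3*(sin(d)^2 - 4*sin(d) - 8)*cos(d)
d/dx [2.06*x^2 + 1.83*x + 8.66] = 4.12*x + 1.83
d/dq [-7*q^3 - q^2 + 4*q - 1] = -21*q^2 - 2*q + 4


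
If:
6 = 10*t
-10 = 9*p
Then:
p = -10/9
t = 3/5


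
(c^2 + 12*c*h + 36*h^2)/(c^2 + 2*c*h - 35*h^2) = (c^2 + 12*c*h + 36*h^2)/(c^2 + 2*c*h - 35*h^2)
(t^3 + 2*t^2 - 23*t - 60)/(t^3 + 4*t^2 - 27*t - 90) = (t + 4)/(t + 6)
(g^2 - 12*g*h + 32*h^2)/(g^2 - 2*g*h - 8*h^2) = (g - 8*h)/(g + 2*h)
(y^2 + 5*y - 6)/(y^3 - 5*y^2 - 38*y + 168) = (y - 1)/(y^2 - 11*y + 28)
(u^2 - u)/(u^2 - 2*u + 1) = u/(u - 1)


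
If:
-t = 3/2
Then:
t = -3/2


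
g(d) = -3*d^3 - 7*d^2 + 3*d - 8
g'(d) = -9*d^2 - 14*d + 3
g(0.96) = -14.23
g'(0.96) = -18.73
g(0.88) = -12.83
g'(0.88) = -16.29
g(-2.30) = -15.43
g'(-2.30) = -12.41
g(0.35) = -7.94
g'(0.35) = -3.00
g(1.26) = -21.33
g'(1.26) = -28.93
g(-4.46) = 105.53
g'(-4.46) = -113.58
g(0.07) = -7.83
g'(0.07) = 1.98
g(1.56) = -31.74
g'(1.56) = -40.74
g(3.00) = -143.00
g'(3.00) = -120.00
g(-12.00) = 4132.00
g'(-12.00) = -1125.00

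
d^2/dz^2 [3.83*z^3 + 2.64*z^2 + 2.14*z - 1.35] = 22.98*z + 5.28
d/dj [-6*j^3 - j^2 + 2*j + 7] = -18*j^2 - 2*j + 2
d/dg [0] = 0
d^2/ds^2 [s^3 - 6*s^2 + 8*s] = 6*s - 12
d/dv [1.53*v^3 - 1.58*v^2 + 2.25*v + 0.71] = 4.59*v^2 - 3.16*v + 2.25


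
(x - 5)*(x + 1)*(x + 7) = x^3 + 3*x^2 - 33*x - 35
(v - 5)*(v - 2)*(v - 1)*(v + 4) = v^4 - 4*v^3 - 15*v^2 + 58*v - 40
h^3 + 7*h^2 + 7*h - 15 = (h - 1)*(h + 3)*(h + 5)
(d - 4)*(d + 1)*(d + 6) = d^3 + 3*d^2 - 22*d - 24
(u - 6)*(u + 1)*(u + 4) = u^3 - u^2 - 26*u - 24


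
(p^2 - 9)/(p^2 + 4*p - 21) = (p + 3)/(p + 7)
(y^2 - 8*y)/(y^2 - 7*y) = (y - 8)/(y - 7)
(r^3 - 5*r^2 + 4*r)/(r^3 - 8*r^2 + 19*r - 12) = r/(r - 3)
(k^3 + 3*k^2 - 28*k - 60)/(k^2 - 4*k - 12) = (k^2 + k - 30)/(k - 6)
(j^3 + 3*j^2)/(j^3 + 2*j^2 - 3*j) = j/(j - 1)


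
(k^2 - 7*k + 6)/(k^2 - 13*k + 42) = (k - 1)/(k - 7)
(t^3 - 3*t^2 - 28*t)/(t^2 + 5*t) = (t^2 - 3*t - 28)/(t + 5)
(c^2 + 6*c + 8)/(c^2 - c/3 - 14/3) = 3*(c + 4)/(3*c - 7)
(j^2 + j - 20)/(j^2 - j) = (j^2 + j - 20)/(j*(j - 1))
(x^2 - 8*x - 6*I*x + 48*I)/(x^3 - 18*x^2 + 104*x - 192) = (x - 6*I)/(x^2 - 10*x + 24)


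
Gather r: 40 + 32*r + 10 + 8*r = 40*r + 50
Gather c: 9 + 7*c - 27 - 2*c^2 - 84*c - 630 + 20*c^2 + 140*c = 18*c^2 + 63*c - 648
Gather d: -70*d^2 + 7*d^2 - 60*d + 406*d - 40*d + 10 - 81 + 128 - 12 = -63*d^2 + 306*d + 45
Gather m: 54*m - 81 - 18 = 54*m - 99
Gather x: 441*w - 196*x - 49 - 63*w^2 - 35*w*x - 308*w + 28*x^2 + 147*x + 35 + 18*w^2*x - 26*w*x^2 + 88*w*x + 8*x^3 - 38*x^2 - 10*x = -63*w^2 + 133*w + 8*x^3 + x^2*(-26*w - 10) + x*(18*w^2 + 53*w - 59) - 14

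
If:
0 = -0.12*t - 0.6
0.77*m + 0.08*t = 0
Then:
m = 0.52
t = -5.00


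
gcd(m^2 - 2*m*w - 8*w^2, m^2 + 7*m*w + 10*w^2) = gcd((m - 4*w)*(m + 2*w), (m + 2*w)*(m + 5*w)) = m + 2*w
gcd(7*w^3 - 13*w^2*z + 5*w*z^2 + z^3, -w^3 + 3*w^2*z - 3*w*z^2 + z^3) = w^2 - 2*w*z + z^2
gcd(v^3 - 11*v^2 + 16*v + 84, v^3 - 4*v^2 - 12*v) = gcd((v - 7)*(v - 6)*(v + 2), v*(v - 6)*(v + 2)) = v^2 - 4*v - 12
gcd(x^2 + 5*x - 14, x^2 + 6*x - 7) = x + 7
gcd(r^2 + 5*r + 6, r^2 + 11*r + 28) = 1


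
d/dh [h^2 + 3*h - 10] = 2*h + 3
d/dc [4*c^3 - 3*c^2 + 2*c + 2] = 12*c^2 - 6*c + 2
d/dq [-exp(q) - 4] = -exp(q)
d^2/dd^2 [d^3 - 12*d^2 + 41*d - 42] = 6*d - 24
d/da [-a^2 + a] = 1 - 2*a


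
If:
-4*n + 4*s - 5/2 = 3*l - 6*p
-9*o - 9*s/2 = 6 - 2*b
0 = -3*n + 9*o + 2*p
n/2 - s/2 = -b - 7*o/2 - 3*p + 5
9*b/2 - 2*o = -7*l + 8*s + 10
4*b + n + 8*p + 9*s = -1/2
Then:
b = -59025/48239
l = 54333/96478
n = 59143/96478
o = -23797/96478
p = 195801/96478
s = -66755/48239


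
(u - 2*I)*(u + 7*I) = u^2 + 5*I*u + 14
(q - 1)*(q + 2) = q^2 + q - 2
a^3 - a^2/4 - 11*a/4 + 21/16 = (a - 3/2)*(a - 1/2)*(a + 7/4)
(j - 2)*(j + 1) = j^2 - j - 2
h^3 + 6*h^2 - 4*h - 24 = (h - 2)*(h + 2)*(h + 6)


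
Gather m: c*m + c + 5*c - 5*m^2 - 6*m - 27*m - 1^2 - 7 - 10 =6*c - 5*m^2 + m*(c - 33) - 18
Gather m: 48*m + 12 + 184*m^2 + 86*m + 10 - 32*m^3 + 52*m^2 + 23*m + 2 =-32*m^3 + 236*m^2 + 157*m + 24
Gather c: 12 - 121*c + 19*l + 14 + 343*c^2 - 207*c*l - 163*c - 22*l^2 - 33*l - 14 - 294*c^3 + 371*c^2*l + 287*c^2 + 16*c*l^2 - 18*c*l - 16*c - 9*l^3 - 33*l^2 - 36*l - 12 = -294*c^3 + c^2*(371*l + 630) + c*(16*l^2 - 225*l - 300) - 9*l^3 - 55*l^2 - 50*l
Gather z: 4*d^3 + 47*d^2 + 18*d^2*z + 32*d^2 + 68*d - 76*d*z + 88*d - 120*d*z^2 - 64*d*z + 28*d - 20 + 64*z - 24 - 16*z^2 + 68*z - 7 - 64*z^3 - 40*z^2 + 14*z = 4*d^3 + 79*d^2 + 184*d - 64*z^3 + z^2*(-120*d - 56) + z*(18*d^2 - 140*d + 146) - 51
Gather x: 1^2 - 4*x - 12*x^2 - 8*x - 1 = -12*x^2 - 12*x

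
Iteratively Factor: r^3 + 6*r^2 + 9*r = (r + 3)*(r^2 + 3*r) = r*(r + 3)*(r + 3)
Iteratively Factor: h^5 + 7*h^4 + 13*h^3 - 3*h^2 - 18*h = (h + 2)*(h^4 + 5*h^3 + 3*h^2 - 9*h) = (h - 1)*(h + 2)*(h^3 + 6*h^2 + 9*h) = (h - 1)*(h + 2)*(h + 3)*(h^2 + 3*h) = h*(h - 1)*(h + 2)*(h + 3)*(h + 3)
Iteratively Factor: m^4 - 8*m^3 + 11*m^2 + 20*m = (m)*(m^3 - 8*m^2 + 11*m + 20) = m*(m - 5)*(m^2 - 3*m - 4) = m*(m - 5)*(m + 1)*(m - 4)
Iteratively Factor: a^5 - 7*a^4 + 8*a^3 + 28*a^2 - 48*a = (a - 4)*(a^4 - 3*a^3 - 4*a^2 + 12*a) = (a - 4)*(a + 2)*(a^3 - 5*a^2 + 6*a) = (a - 4)*(a - 3)*(a + 2)*(a^2 - 2*a) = (a - 4)*(a - 3)*(a - 2)*(a + 2)*(a)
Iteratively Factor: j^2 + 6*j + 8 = (j + 4)*(j + 2)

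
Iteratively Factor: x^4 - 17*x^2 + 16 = (x - 4)*(x^3 + 4*x^2 - x - 4) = (x - 4)*(x + 1)*(x^2 + 3*x - 4) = (x - 4)*(x + 1)*(x + 4)*(x - 1)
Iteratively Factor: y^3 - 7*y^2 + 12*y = (y)*(y^2 - 7*y + 12) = y*(y - 4)*(y - 3)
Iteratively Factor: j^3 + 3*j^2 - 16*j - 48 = (j + 4)*(j^2 - j - 12) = (j - 4)*(j + 4)*(j + 3)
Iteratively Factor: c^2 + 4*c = (c)*(c + 4)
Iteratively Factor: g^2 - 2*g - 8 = (g + 2)*(g - 4)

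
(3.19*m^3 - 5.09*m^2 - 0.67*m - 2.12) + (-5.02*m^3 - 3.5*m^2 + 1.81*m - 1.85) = -1.83*m^3 - 8.59*m^2 + 1.14*m - 3.97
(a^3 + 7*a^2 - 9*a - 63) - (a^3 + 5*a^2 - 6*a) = 2*a^2 - 3*a - 63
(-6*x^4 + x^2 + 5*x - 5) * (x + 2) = -6*x^5 - 12*x^4 + x^3 + 7*x^2 + 5*x - 10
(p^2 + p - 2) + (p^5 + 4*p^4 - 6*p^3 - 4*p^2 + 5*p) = p^5 + 4*p^4 - 6*p^3 - 3*p^2 + 6*p - 2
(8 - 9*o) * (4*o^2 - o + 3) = -36*o^3 + 41*o^2 - 35*o + 24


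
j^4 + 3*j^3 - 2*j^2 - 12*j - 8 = (j - 2)*(j + 1)*(j + 2)^2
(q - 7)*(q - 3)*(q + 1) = q^3 - 9*q^2 + 11*q + 21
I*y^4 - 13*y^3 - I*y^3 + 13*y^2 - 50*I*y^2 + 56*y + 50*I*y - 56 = (y + 2*I)*(y + 4*I)*(y + 7*I)*(I*y - I)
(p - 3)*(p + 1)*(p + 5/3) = p^3 - p^2/3 - 19*p/3 - 5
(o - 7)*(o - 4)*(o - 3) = o^3 - 14*o^2 + 61*o - 84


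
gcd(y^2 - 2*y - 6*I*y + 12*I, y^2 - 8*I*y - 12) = y - 6*I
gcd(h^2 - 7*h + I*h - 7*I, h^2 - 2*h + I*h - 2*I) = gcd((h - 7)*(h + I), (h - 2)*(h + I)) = h + I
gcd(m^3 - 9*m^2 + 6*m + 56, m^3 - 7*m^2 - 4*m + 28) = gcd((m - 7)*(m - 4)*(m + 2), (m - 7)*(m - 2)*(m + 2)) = m^2 - 5*m - 14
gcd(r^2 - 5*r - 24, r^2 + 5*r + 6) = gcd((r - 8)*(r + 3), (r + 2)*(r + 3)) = r + 3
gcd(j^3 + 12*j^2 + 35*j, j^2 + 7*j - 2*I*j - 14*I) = j + 7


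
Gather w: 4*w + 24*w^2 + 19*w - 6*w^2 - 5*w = 18*w^2 + 18*w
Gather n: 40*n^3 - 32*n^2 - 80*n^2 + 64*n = 40*n^3 - 112*n^2 + 64*n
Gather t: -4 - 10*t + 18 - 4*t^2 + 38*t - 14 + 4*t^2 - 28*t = 0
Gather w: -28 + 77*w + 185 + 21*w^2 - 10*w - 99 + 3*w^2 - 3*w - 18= 24*w^2 + 64*w + 40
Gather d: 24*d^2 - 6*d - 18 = 24*d^2 - 6*d - 18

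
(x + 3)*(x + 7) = x^2 + 10*x + 21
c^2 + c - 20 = (c - 4)*(c + 5)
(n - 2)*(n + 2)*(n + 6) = n^3 + 6*n^2 - 4*n - 24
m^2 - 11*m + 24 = (m - 8)*(m - 3)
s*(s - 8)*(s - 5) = s^3 - 13*s^2 + 40*s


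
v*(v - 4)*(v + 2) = v^3 - 2*v^2 - 8*v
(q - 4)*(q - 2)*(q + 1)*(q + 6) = q^4 + q^3 - 28*q^2 + 20*q + 48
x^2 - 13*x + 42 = (x - 7)*(x - 6)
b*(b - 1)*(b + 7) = b^3 + 6*b^2 - 7*b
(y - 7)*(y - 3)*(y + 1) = y^3 - 9*y^2 + 11*y + 21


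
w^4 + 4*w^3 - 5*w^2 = w^2*(w - 1)*(w + 5)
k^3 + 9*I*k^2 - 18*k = k*(k + 3*I)*(k + 6*I)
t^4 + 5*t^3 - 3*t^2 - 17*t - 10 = (t - 2)*(t + 1)^2*(t + 5)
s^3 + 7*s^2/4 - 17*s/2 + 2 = (s - 2)*(s - 1/4)*(s + 4)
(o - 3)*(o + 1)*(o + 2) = o^3 - 7*o - 6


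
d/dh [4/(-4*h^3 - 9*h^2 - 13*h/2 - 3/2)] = 8*(24*h^2 + 36*h + 13)/(8*h^3 + 18*h^2 + 13*h + 3)^2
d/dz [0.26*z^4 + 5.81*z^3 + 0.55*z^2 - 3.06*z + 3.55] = 1.04*z^3 + 17.43*z^2 + 1.1*z - 3.06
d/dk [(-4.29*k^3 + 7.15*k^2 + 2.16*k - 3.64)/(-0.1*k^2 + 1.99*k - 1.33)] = (0.429*k^4 - 17.0742*k^3 + 31.5616*k^2 - 19.747*k + 4.3708)/(0.01*k^4 - 0.398*k^3 + 4.2261*k^2 - 5.2934*k + 1.7689)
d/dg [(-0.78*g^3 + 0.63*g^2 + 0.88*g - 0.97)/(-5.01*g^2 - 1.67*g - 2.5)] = (3.9078*g^4 + 2.6052*g^3 + 9.2067*g^2 - 12.8694*g - 3.8199)/(25.1001*g^4 + 16.7334*g^3 + 27.8389*g^2 + 8.35*g + 6.25)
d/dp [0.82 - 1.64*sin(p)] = -1.64*cos(p)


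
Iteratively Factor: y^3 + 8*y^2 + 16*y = (y)*(y^2 + 8*y + 16) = y*(y + 4)*(y + 4)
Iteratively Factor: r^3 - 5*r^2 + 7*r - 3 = (r - 3)*(r^2 - 2*r + 1) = (r - 3)*(r - 1)*(r - 1)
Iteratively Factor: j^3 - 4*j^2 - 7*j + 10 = (j - 1)*(j^2 - 3*j - 10) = (j - 1)*(j + 2)*(j - 5)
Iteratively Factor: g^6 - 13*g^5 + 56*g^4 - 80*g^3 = (g)*(g^5 - 13*g^4 + 56*g^3 - 80*g^2) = g^2*(g^4 - 13*g^3 + 56*g^2 - 80*g) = g^2*(g - 4)*(g^3 - 9*g^2 + 20*g) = g^2*(g - 4)^2*(g^2 - 5*g) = g^3*(g - 4)^2*(g - 5)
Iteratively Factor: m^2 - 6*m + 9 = (m - 3)*(m - 3)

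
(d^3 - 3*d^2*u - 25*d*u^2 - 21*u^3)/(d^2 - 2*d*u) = (d^3 - 3*d^2*u - 25*d*u^2 - 21*u^3)/(d*(d - 2*u))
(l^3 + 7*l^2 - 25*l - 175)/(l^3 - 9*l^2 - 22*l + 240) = (l^2 + 2*l - 35)/(l^2 - 14*l + 48)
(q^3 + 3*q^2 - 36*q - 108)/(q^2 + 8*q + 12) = (q^2 - 3*q - 18)/(q + 2)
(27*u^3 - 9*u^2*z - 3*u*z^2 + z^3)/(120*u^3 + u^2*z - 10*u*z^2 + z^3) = (9*u^2 - 6*u*z + z^2)/(40*u^2 - 13*u*z + z^2)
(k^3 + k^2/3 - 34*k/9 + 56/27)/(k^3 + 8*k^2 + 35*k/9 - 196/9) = (k - 2/3)/(k + 7)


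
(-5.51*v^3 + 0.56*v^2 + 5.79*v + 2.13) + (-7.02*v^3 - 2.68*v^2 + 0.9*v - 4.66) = -12.53*v^3 - 2.12*v^2 + 6.69*v - 2.53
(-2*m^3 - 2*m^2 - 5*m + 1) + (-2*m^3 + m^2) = -4*m^3 - m^2 - 5*m + 1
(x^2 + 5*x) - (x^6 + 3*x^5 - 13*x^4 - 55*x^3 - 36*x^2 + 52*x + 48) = -x^6 - 3*x^5 + 13*x^4 + 55*x^3 + 37*x^2 - 47*x - 48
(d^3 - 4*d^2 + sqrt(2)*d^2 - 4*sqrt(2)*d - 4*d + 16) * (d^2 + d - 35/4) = d^5 - 3*d^4 + sqrt(2)*d^4 - 67*d^3/4 - 3*sqrt(2)*d^3 - 51*sqrt(2)*d^2/4 + 47*d^2 + 35*sqrt(2)*d + 51*d - 140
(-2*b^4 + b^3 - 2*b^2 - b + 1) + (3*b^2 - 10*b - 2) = -2*b^4 + b^3 + b^2 - 11*b - 1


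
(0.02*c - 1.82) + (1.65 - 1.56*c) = -1.54*c - 0.17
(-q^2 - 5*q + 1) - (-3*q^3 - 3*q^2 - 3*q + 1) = 3*q^3 + 2*q^2 - 2*q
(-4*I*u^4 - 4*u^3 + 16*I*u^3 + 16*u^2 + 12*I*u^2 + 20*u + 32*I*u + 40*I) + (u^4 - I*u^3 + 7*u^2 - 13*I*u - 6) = u^4 - 4*I*u^4 - 4*u^3 + 15*I*u^3 + 23*u^2 + 12*I*u^2 + 20*u + 19*I*u - 6 + 40*I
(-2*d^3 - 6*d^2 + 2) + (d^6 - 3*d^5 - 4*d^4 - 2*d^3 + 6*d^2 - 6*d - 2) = d^6 - 3*d^5 - 4*d^4 - 4*d^3 - 6*d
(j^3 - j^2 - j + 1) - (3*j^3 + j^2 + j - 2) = -2*j^3 - 2*j^2 - 2*j + 3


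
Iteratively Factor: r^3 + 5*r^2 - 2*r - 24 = (r + 4)*(r^2 + r - 6) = (r + 3)*(r + 4)*(r - 2)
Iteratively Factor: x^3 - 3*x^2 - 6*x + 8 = (x + 2)*(x^2 - 5*x + 4) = (x - 4)*(x + 2)*(x - 1)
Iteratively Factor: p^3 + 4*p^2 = (p)*(p^2 + 4*p) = p^2*(p + 4)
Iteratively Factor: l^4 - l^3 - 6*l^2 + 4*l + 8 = (l + 1)*(l^3 - 2*l^2 - 4*l + 8) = (l - 2)*(l + 1)*(l^2 - 4) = (l - 2)^2*(l + 1)*(l + 2)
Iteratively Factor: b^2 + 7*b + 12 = (b + 4)*(b + 3)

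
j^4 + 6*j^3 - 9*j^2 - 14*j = j*(j - 2)*(j + 1)*(j + 7)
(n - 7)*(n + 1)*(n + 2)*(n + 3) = n^4 - n^3 - 31*n^2 - 71*n - 42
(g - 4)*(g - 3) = g^2 - 7*g + 12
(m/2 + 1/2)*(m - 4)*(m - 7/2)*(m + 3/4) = m^4/2 - 23*m^3/8 + 13*m^2/16 + 151*m/16 + 21/4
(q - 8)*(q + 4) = q^2 - 4*q - 32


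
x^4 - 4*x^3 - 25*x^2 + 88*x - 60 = (x - 6)*(x - 2)*(x - 1)*(x + 5)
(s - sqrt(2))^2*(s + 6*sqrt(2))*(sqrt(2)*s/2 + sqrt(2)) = sqrt(2)*s^4/2 + sqrt(2)*s^3 + 4*s^3 - 11*sqrt(2)*s^2 + 8*s^2 - 22*sqrt(2)*s + 12*s + 24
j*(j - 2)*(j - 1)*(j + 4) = j^4 + j^3 - 10*j^2 + 8*j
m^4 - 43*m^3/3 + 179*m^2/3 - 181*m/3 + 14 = (m - 7)*(m - 6)*(m - 1)*(m - 1/3)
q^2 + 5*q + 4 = (q + 1)*(q + 4)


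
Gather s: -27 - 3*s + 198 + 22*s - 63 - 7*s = 12*s + 108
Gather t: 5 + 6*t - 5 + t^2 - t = t^2 + 5*t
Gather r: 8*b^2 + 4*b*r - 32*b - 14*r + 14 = 8*b^2 - 32*b + r*(4*b - 14) + 14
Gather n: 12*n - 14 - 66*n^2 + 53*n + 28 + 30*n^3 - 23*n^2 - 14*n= 30*n^3 - 89*n^2 + 51*n + 14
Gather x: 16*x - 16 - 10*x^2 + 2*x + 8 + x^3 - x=x^3 - 10*x^2 + 17*x - 8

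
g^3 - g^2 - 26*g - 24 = (g - 6)*(g + 1)*(g + 4)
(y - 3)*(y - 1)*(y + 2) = y^3 - 2*y^2 - 5*y + 6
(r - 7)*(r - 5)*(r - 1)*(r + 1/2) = r^4 - 25*r^3/2 + 81*r^2/2 - 23*r/2 - 35/2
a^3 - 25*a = a*(a - 5)*(a + 5)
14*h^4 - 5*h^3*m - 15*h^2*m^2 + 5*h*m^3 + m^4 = (-2*h + m)*(-h + m)*(h + m)*(7*h + m)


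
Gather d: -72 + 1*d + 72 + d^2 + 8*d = d^2 + 9*d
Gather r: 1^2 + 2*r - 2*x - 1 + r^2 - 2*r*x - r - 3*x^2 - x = r^2 + r*(1 - 2*x) - 3*x^2 - 3*x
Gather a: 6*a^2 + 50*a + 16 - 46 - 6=6*a^2 + 50*a - 36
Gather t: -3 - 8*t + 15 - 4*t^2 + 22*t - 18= -4*t^2 + 14*t - 6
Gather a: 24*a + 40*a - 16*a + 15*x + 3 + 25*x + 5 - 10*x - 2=48*a + 30*x + 6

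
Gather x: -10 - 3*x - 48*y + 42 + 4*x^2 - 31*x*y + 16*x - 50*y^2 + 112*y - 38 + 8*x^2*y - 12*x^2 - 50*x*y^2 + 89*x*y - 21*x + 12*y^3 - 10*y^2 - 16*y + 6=x^2*(8*y - 8) + x*(-50*y^2 + 58*y - 8) + 12*y^3 - 60*y^2 + 48*y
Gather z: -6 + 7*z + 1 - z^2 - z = -z^2 + 6*z - 5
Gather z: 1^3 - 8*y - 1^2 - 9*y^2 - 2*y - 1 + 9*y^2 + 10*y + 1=0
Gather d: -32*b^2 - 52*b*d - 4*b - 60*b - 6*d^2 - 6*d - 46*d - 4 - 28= -32*b^2 - 64*b - 6*d^2 + d*(-52*b - 52) - 32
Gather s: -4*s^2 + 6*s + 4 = -4*s^2 + 6*s + 4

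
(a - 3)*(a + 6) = a^2 + 3*a - 18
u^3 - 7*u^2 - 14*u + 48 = (u - 8)*(u - 2)*(u + 3)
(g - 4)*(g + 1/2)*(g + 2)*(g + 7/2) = g^4 + 2*g^3 - 57*g^2/4 - 71*g/2 - 14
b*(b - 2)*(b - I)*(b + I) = b^4 - 2*b^3 + b^2 - 2*b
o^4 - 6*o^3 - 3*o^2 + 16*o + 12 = (o - 6)*(o - 2)*(o + 1)^2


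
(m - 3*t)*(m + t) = m^2 - 2*m*t - 3*t^2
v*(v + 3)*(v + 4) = v^3 + 7*v^2 + 12*v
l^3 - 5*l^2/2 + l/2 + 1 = (l - 2)*(l - 1)*(l + 1/2)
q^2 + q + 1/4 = (q + 1/2)^2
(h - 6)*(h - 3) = h^2 - 9*h + 18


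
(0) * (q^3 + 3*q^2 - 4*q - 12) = 0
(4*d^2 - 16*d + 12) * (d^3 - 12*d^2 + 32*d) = 4*d^5 - 64*d^4 + 332*d^3 - 656*d^2 + 384*d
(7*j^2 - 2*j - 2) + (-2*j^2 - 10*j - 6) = 5*j^2 - 12*j - 8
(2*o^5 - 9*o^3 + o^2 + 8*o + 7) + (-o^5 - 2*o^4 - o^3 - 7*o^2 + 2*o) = o^5 - 2*o^4 - 10*o^3 - 6*o^2 + 10*o + 7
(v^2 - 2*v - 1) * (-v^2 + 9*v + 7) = -v^4 + 11*v^3 - 10*v^2 - 23*v - 7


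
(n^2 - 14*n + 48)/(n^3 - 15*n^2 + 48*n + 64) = (n - 6)/(n^2 - 7*n - 8)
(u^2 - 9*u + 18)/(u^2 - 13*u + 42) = (u - 3)/(u - 7)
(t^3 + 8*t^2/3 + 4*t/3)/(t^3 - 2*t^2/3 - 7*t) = (3*t^2 + 8*t + 4)/(3*t^2 - 2*t - 21)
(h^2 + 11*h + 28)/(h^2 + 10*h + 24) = (h + 7)/(h + 6)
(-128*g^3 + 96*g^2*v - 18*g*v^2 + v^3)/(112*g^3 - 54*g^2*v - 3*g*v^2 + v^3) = (-8*g + v)/(7*g + v)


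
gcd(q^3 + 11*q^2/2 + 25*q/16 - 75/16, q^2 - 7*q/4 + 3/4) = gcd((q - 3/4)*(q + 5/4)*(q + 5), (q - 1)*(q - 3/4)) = q - 3/4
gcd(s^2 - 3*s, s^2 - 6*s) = s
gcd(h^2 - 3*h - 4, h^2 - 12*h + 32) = h - 4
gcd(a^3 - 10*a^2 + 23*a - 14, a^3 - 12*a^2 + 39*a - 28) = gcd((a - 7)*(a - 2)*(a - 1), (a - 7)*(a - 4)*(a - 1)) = a^2 - 8*a + 7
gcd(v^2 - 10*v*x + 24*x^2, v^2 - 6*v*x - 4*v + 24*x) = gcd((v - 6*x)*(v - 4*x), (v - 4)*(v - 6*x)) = -v + 6*x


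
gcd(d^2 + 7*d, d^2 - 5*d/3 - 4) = 1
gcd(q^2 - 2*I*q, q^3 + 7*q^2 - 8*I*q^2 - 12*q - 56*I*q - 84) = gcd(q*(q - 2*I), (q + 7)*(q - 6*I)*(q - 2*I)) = q - 2*I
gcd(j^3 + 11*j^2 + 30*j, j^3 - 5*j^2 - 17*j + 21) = 1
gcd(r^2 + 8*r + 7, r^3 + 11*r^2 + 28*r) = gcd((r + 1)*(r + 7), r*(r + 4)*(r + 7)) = r + 7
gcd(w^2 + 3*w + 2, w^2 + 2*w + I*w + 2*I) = w + 2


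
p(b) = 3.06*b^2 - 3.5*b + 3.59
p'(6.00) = 33.22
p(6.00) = 92.75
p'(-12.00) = -76.94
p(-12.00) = 486.23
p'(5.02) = 27.22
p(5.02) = 63.13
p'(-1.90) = -15.13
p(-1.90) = 21.29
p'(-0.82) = -8.52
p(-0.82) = 8.52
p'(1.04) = 2.86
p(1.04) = 3.26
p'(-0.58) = -7.05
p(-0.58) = 6.65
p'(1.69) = 6.84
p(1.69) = 6.41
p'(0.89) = 1.95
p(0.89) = 2.90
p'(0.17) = -2.46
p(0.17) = 3.08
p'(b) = 6.12*b - 3.5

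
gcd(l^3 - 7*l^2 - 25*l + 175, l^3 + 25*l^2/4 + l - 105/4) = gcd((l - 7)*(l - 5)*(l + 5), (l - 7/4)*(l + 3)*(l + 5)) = l + 5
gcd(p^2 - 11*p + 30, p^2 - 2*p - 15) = p - 5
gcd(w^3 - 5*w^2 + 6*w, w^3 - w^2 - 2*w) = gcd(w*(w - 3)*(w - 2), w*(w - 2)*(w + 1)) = w^2 - 2*w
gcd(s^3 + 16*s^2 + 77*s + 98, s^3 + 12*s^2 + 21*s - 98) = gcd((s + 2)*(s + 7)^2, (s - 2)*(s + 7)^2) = s^2 + 14*s + 49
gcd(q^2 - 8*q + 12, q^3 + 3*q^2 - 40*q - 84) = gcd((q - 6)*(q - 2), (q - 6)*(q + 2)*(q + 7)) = q - 6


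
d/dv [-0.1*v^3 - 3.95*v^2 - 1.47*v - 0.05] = -0.3*v^2 - 7.9*v - 1.47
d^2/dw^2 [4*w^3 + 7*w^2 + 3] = 24*w + 14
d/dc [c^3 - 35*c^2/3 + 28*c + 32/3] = 3*c^2 - 70*c/3 + 28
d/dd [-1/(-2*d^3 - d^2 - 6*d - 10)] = 2*(-3*d^2 - d - 3)/(2*d^3 + d^2 + 6*d + 10)^2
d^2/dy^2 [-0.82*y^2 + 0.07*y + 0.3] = -1.64000000000000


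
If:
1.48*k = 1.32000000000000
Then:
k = 0.89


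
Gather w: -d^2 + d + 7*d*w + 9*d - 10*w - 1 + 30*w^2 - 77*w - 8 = -d^2 + 10*d + 30*w^2 + w*(7*d - 87) - 9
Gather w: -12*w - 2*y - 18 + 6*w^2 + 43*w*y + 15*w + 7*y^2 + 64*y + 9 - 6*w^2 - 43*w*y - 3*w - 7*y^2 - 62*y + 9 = 0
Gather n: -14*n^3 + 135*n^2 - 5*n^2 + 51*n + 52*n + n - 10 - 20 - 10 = -14*n^3 + 130*n^2 + 104*n - 40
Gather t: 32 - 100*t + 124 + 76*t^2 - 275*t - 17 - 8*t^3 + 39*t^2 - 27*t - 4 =-8*t^3 + 115*t^2 - 402*t + 135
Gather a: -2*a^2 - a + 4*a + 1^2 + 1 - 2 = -2*a^2 + 3*a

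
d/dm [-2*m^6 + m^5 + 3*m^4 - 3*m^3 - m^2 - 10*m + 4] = -12*m^5 + 5*m^4 + 12*m^3 - 9*m^2 - 2*m - 10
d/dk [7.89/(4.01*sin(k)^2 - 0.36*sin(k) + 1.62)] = (2.8404 - 63.2778*sin(k))*cos(k)/(4.01*sin(k)^2 - 0.36*sin(k) + 1.62)^2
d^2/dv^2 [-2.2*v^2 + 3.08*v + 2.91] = -4.40000000000000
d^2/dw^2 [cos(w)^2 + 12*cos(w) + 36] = -12*cos(w) - 2*cos(2*w)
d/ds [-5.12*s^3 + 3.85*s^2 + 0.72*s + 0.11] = -15.36*s^2 + 7.7*s + 0.72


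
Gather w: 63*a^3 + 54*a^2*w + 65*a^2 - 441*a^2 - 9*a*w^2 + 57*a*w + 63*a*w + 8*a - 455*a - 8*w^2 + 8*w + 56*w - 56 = 63*a^3 - 376*a^2 - 447*a + w^2*(-9*a - 8) + w*(54*a^2 + 120*a + 64) - 56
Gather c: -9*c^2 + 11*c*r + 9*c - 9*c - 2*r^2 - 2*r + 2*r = -9*c^2 + 11*c*r - 2*r^2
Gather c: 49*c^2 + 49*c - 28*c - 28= 49*c^2 + 21*c - 28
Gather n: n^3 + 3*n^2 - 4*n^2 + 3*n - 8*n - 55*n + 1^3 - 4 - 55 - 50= n^3 - n^2 - 60*n - 108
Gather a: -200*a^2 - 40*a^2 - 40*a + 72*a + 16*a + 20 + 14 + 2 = -240*a^2 + 48*a + 36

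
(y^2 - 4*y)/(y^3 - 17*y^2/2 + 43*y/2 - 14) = 2*y/(2*y^2 - 9*y + 7)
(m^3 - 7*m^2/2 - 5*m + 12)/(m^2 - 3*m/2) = m - 2 - 8/m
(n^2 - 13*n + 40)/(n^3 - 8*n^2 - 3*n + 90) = (n - 8)/(n^2 - 3*n - 18)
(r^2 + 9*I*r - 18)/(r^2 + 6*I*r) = (r + 3*I)/r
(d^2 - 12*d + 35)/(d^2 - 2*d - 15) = (d - 7)/(d + 3)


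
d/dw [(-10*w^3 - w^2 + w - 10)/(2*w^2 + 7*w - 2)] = (-20*w^4 - 140*w^3 + 51*w^2 + 44*w + 68)/(4*w^4 + 28*w^3 + 41*w^2 - 28*w + 4)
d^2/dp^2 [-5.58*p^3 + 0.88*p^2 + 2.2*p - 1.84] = 1.76 - 33.48*p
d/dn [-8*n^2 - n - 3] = -16*n - 1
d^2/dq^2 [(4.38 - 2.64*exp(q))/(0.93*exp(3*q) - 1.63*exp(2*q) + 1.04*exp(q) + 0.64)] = (-9.13334399999999*exp(6*q) + 46.100286*exp(5*q) - 69.836646*exp(4*q) + 70.973496*exp(3*q) - 62.262*exp(2*q) + 24.771456*exp(q) - 3.996672)*exp(q)/(0.804357*exp(9*q) - 4.229361*exp(8*q) + 10.111239*exp(7*q) - 12.129355*exp(6*q) + 5.486136*exp(5*q) + 3.526272*exp(4*q) - 4.24192*exp(3*q) + 0.0737280000000005*exp(2*q) + 1.277952*exp(q) + 0.262144)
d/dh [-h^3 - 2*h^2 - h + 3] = -3*h^2 - 4*h - 1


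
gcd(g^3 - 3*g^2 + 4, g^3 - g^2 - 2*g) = g^2 - g - 2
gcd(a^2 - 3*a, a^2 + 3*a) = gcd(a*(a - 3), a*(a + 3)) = a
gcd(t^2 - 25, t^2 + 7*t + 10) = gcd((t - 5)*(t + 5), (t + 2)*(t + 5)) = t + 5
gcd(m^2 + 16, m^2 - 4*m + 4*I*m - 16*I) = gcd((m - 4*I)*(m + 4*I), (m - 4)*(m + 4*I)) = m + 4*I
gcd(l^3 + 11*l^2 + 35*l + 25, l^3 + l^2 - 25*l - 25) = l^2 + 6*l + 5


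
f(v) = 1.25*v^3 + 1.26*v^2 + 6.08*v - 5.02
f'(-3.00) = 32.27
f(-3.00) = -45.67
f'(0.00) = 6.08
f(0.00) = -5.02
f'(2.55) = 36.89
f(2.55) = 39.40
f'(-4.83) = 81.39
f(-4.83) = -145.84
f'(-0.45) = 5.71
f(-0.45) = -7.61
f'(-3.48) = 42.72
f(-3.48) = -63.60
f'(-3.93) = 54.09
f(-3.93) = -85.33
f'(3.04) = 48.40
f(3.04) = 60.23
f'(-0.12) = 5.83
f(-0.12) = -5.73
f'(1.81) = 22.93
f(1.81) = 17.52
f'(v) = 3.75*v^2 + 2.52*v + 6.08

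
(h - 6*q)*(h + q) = h^2 - 5*h*q - 6*q^2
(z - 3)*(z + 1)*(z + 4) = z^3 + 2*z^2 - 11*z - 12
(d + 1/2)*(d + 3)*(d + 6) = d^3 + 19*d^2/2 + 45*d/2 + 9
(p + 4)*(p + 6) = p^2 + 10*p + 24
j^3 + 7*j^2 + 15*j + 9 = (j + 1)*(j + 3)^2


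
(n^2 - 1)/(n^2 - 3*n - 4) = (n - 1)/(n - 4)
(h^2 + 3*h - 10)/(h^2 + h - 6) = (h + 5)/(h + 3)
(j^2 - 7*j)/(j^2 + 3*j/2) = 2*(j - 7)/(2*j + 3)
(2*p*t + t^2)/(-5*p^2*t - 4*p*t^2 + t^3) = (-2*p - t)/(5*p^2 + 4*p*t - t^2)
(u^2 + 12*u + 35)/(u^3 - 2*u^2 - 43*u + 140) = (u + 5)/(u^2 - 9*u + 20)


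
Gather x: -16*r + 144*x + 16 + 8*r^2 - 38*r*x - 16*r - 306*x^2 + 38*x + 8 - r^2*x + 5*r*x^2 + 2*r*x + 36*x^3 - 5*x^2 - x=8*r^2 - 32*r + 36*x^3 + x^2*(5*r - 311) + x*(-r^2 - 36*r + 181) + 24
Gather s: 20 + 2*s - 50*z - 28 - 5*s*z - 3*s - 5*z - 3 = s*(-5*z - 1) - 55*z - 11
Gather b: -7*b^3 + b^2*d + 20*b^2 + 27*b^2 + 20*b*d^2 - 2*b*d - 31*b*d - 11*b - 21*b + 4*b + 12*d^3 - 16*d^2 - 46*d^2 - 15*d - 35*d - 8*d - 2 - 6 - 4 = -7*b^3 + b^2*(d + 47) + b*(20*d^2 - 33*d - 28) + 12*d^3 - 62*d^2 - 58*d - 12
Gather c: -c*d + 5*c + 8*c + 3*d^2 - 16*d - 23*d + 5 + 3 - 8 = c*(13 - d) + 3*d^2 - 39*d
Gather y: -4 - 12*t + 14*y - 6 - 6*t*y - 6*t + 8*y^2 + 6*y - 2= -18*t + 8*y^2 + y*(20 - 6*t) - 12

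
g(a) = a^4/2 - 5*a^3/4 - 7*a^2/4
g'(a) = 2*a^3 - 15*a^2/4 - 7*a/2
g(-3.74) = 138.74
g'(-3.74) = -143.99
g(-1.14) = 0.42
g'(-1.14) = -3.85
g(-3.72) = 135.88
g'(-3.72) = -141.83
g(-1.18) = 0.59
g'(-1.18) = -4.38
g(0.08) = -0.01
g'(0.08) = -0.30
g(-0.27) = -0.10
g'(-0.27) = 0.63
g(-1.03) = 0.07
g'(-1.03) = -2.56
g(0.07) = -0.01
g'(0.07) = -0.26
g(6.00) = 315.00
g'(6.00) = 276.00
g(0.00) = 0.00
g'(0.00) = 0.00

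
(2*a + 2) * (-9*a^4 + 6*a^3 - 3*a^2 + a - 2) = -18*a^5 - 6*a^4 + 6*a^3 - 4*a^2 - 2*a - 4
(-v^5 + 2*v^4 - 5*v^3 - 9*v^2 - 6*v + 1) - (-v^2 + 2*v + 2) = -v^5 + 2*v^4 - 5*v^3 - 8*v^2 - 8*v - 1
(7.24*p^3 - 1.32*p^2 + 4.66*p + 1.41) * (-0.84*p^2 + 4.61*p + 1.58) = -6.0816*p^5 + 34.4852*p^4 + 1.4396*p^3 + 18.2126*p^2 + 13.8629*p + 2.2278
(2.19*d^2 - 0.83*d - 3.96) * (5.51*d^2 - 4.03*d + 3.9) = 12.0669*d^4 - 13.399*d^3 - 9.9337*d^2 + 12.7218*d - 15.444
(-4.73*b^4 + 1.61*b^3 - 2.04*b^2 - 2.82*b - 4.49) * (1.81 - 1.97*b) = 9.3181*b^5 - 11.733*b^4 + 6.9329*b^3 + 1.863*b^2 + 3.7411*b - 8.1269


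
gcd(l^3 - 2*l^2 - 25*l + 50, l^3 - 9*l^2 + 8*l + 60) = l - 5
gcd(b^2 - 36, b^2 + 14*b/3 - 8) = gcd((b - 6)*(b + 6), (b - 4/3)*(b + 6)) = b + 6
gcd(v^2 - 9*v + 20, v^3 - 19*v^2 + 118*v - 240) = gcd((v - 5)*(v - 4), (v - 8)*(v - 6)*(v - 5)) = v - 5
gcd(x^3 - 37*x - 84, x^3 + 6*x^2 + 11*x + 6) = x + 3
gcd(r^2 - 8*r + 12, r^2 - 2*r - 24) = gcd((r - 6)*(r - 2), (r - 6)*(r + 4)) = r - 6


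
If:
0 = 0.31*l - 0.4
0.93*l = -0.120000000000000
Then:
No Solution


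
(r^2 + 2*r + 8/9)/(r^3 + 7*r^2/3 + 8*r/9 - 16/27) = 3*(3*r + 2)/(9*r^2 + 9*r - 4)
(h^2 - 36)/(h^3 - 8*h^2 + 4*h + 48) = (h + 6)/(h^2 - 2*h - 8)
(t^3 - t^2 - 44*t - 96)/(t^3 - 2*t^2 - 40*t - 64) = (t + 3)/(t + 2)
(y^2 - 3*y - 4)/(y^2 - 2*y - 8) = (y + 1)/(y + 2)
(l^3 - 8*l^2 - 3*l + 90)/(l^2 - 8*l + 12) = (l^2 - 2*l - 15)/(l - 2)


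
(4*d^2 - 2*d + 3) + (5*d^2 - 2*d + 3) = 9*d^2 - 4*d + 6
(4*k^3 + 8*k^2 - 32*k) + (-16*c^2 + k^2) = -16*c^2 + 4*k^3 + 9*k^2 - 32*k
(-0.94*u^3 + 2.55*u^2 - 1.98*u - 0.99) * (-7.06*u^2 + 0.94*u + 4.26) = 6.6364*u^5 - 18.8866*u^4 + 12.3714*u^3 + 15.9912*u^2 - 9.3654*u - 4.2174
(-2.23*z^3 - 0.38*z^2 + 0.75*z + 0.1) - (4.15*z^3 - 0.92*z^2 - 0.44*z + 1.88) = -6.38*z^3 + 0.54*z^2 + 1.19*z - 1.78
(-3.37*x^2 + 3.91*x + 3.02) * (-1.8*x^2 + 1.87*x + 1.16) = 6.066*x^4 - 13.3399*x^3 - 2.0335*x^2 + 10.183*x + 3.5032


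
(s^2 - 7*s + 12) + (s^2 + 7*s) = 2*s^2 + 12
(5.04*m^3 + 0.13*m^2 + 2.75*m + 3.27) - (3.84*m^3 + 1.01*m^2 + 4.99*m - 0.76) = 1.2*m^3 - 0.88*m^2 - 2.24*m + 4.03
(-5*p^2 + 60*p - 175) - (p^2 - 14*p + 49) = -6*p^2 + 74*p - 224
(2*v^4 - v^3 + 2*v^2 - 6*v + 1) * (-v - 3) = -2*v^5 - 5*v^4 + v^3 + 17*v - 3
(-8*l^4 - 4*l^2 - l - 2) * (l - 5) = -8*l^5 + 40*l^4 - 4*l^3 + 19*l^2 + 3*l + 10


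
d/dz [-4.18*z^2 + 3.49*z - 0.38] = 3.49 - 8.36*z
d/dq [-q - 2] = -1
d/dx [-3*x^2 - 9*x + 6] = -6*x - 9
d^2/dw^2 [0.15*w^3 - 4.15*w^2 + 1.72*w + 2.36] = 0.9*w - 8.3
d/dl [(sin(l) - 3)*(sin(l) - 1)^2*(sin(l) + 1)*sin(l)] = (5*sin(l)^4 - 16*sin(l)^3 + 6*sin(l)^2 + 8*sin(l) - 3)*cos(l)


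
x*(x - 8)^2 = x^3 - 16*x^2 + 64*x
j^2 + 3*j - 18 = (j - 3)*(j + 6)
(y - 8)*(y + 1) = y^2 - 7*y - 8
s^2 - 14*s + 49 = (s - 7)^2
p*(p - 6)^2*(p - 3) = p^4 - 15*p^3 + 72*p^2 - 108*p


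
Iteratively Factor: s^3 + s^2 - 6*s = (s)*(s^2 + s - 6) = s*(s + 3)*(s - 2)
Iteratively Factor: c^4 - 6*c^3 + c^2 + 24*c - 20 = (c + 2)*(c^3 - 8*c^2 + 17*c - 10) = (c - 2)*(c + 2)*(c^2 - 6*c + 5) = (c - 5)*(c - 2)*(c + 2)*(c - 1)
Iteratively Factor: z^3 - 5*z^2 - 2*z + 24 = (z - 4)*(z^2 - z - 6) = (z - 4)*(z - 3)*(z + 2)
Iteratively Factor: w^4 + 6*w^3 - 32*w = (w + 4)*(w^3 + 2*w^2 - 8*w) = w*(w + 4)*(w^2 + 2*w - 8) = w*(w - 2)*(w + 4)*(w + 4)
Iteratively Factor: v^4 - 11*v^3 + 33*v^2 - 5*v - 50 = (v - 5)*(v^3 - 6*v^2 + 3*v + 10) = (v - 5)^2*(v^2 - v - 2) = (v - 5)^2*(v - 2)*(v + 1)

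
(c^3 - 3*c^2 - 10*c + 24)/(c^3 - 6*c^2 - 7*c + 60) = (c - 2)/(c - 5)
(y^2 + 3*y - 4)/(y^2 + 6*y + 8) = (y - 1)/(y + 2)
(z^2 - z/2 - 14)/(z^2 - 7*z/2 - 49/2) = (z - 4)/(z - 7)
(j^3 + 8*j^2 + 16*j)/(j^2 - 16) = j*(j + 4)/(j - 4)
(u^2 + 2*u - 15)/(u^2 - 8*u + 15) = (u + 5)/(u - 5)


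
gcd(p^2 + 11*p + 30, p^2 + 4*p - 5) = p + 5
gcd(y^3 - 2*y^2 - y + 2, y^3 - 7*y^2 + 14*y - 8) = y^2 - 3*y + 2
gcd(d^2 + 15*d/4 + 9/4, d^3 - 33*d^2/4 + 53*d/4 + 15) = d + 3/4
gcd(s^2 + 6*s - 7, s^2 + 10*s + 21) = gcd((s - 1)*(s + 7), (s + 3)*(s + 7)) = s + 7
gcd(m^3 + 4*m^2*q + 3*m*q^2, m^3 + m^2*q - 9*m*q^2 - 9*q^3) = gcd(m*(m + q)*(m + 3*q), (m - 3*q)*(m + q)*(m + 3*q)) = m^2 + 4*m*q + 3*q^2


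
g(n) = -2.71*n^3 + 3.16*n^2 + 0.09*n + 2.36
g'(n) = -8.13*n^2 + 6.32*n + 0.09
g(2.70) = -27.70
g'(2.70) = -42.11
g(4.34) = -159.26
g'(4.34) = -125.61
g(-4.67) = 346.86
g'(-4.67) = -206.73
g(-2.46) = 61.61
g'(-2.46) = -64.66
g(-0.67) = 4.53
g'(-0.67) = -7.79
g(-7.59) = 1368.65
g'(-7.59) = -516.23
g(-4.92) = 401.16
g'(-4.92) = -227.80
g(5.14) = -281.70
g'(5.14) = -182.22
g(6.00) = -468.70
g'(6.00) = -254.67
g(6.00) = -468.70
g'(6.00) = -254.67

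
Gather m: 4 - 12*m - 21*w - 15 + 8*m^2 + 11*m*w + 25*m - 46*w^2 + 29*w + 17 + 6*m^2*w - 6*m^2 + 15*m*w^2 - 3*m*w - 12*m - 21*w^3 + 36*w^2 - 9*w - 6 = m^2*(6*w + 2) + m*(15*w^2 + 8*w + 1) - 21*w^3 - 10*w^2 - w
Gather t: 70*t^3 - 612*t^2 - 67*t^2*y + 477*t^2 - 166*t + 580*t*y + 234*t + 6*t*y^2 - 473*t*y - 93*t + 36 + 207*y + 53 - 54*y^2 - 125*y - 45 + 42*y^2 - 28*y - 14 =70*t^3 + t^2*(-67*y - 135) + t*(6*y^2 + 107*y - 25) - 12*y^2 + 54*y + 30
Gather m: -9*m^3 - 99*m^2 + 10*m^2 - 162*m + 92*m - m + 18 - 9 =-9*m^3 - 89*m^2 - 71*m + 9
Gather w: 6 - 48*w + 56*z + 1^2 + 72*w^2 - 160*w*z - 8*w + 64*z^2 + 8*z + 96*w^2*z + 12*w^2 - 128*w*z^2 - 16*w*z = w^2*(96*z + 84) + w*(-128*z^2 - 176*z - 56) + 64*z^2 + 64*z + 7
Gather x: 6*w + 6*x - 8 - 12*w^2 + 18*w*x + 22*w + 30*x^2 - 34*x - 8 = -12*w^2 + 28*w + 30*x^2 + x*(18*w - 28) - 16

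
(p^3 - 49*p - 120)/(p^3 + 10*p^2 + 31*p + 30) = (p - 8)/(p + 2)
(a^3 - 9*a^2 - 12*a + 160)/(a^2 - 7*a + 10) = (a^2 - 4*a - 32)/(a - 2)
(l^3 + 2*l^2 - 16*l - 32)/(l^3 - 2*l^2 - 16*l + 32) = (l + 2)/(l - 2)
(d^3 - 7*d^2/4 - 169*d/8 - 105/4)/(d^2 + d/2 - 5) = (4*d^2 - 17*d - 42)/(4*(d - 2))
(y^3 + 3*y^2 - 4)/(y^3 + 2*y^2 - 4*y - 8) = (y - 1)/(y - 2)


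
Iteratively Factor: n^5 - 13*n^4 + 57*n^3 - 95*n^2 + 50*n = (n - 2)*(n^4 - 11*n^3 + 35*n^2 - 25*n) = (n - 2)*(n - 1)*(n^3 - 10*n^2 + 25*n) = (n - 5)*(n - 2)*(n - 1)*(n^2 - 5*n) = n*(n - 5)*(n - 2)*(n - 1)*(n - 5)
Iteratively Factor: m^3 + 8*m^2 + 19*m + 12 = (m + 1)*(m^2 + 7*m + 12) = (m + 1)*(m + 4)*(m + 3)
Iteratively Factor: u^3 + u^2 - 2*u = (u)*(u^2 + u - 2) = u*(u + 2)*(u - 1)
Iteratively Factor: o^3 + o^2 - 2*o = (o - 1)*(o^2 + 2*o) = (o - 1)*(o + 2)*(o)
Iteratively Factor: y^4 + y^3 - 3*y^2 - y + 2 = (y + 2)*(y^3 - y^2 - y + 1) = (y + 1)*(y + 2)*(y^2 - 2*y + 1) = (y - 1)*(y + 1)*(y + 2)*(y - 1)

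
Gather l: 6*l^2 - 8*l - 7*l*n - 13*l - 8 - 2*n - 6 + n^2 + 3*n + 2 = 6*l^2 + l*(-7*n - 21) + n^2 + n - 12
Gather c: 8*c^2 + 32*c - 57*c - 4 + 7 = 8*c^2 - 25*c + 3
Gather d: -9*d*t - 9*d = d*(-9*t - 9)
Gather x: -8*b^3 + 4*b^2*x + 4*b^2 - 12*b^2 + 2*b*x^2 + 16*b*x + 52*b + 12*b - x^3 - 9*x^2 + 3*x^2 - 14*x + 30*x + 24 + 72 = -8*b^3 - 8*b^2 + 64*b - x^3 + x^2*(2*b - 6) + x*(4*b^2 + 16*b + 16) + 96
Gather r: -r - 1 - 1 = -r - 2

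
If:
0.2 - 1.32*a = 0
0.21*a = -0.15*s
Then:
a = 0.15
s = -0.21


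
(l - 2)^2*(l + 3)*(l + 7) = l^4 + 6*l^3 - 15*l^2 - 44*l + 84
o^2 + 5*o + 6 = (o + 2)*(o + 3)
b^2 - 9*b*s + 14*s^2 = (b - 7*s)*(b - 2*s)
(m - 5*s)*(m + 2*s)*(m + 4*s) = m^3 + m^2*s - 22*m*s^2 - 40*s^3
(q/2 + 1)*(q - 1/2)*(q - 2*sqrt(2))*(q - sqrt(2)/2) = q^4/2 - 5*sqrt(2)*q^3/4 + 3*q^3/4 - 15*sqrt(2)*q^2/8 + q^2/2 + 3*q/2 + 5*sqrt(2)*q/4 - 1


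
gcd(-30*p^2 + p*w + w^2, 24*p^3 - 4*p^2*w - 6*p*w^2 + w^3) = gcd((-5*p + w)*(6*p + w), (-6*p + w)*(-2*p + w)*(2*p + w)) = 1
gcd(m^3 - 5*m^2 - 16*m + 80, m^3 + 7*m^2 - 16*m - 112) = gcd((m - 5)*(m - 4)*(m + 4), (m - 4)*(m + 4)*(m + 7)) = m^2 - 16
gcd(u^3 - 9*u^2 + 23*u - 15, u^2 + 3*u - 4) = u - 1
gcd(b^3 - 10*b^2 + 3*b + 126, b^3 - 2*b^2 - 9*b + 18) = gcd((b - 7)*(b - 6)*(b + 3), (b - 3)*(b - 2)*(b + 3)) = b + 3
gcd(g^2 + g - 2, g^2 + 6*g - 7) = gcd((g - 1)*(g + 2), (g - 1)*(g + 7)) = g - 1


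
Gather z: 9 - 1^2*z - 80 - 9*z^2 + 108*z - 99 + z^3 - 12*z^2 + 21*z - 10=z^3 - 21*z^2 + 128*z - 180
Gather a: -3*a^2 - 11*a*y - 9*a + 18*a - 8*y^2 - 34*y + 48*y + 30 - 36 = -3*a^2 + a*(9 - 11*y) - 8*y^2 + 14*y - 6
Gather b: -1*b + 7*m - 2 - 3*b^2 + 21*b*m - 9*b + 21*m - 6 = -3*b^2 + b*(21*m - 10) + 28*m - 8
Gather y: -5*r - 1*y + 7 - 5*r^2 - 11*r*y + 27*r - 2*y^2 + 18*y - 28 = -5*r^2 + 22*r - 2*y^2 + y*(17 - 11*r) - 21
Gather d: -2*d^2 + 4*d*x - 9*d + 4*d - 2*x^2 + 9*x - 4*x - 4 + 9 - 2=-2*d^2 + d*(4*x - 5) - 2*x^2 + 5*x + 3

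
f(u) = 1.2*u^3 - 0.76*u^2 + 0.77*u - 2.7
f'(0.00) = 0.77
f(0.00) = -2.70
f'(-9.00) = 306.05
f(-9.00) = -945.99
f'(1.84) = 10.16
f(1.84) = 3.62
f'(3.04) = 29.42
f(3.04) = 26.33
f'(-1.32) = 9.05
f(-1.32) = -7.80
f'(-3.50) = 50.19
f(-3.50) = -66.16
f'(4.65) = 71.54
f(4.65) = 105.10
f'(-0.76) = 4.00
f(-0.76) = -4.25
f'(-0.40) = 1.95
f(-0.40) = -3.21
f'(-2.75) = 32.18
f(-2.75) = -35.52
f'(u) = 3.6*u^2 - 1.52*u + 0.77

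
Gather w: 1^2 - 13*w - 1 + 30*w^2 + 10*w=30*w^2 - 3*w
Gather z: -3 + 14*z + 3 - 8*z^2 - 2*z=-8*z^2 + 12*z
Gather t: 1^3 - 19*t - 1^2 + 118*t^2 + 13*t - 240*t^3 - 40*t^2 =-240*t^3 + 78*t^2 - 6*t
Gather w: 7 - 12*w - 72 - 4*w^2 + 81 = -4*w^2 - 12*w + 16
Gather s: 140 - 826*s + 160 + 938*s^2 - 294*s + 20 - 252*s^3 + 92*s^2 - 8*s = -252*s^3 + 1030*s^2 - 1128*s + 320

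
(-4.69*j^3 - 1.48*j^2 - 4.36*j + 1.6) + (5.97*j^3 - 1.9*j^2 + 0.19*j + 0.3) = 1.28*j^3 - 3.38*j^2 - 4.17*j + 1.9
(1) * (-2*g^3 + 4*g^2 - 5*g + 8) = -2*g^3 + 4*g^2 - 5*g + 8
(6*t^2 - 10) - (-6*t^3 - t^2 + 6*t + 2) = 6*t^3 + 7*t^2 - 6*t - 12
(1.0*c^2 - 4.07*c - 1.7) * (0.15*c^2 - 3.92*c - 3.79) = 0.15*c^4 - 4.5305*c^3 + 11.9094*c^2 + 22.0893*c + 6.443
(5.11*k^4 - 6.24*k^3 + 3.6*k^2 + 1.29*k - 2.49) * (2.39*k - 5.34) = 12.2129*k^5 - 42.201*k^4 + 41.9256*k^3 - 16.1409*k^2 - 12.8397*k + 13.2966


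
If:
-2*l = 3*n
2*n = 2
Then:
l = -3/2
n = 1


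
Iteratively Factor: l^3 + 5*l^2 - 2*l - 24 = (l + 3)*(l^2 + 2*l - 8) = (l - 2)*(l + 3)*(l + 4)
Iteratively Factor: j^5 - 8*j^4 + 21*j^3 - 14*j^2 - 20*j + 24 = (j - 2)*(j^4 - 6*j^3 + 9*j^2 + 4*j - 12) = (j - 2)^2*(j^3 - 4*j^2 + j + 6) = (j - 2)^2*(j + 1)*(j^2 - 5*j + 6) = (j - 2)^3*(j + 1)*(j - 3)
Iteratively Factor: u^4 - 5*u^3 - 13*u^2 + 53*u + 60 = (u - 4)*(u^3 - u^2 - 17*u - 15) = (u - 4)*(u + 3)*(u^2 - 4*u - 5) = (u - 5)*(u - 4)*(u + 3)*(u + 1)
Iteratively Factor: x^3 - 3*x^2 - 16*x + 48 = (x + 4)*(x^2 - 7*x + 12) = (x - 4)*(x + 4)*(x - 3)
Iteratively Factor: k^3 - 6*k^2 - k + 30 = (k - 3)*(k^2 - 3*k - 10) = (k - 3)*(k + 2)*(k - 5)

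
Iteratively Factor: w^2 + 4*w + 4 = (w + 2)*(w + 2)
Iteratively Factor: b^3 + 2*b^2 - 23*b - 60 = (b - 5)*(b^2 + 7*b + 12) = (b - 5)*(b + 3)*(b + 4)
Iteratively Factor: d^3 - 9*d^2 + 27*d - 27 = (d - 3)*(d^2 - 6*d + 9) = (d - 3)^2*(d - 3)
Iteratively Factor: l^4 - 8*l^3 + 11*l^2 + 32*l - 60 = (l - 5)*(l^3 - 3*l^2 - 4*l + 12) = (l - 5)*(l - 2)*(l^2 - l - 6) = (l - 5)*(l - 2)*(l + 2)*(l - 3)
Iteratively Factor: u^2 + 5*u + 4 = (u + 1)*(u + 4)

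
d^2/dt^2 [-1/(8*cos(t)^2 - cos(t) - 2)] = (-256*sin(t)^4 + 193*sin(t)^2 - 28*cos(t) + 6*cos(3*t) + 97)/(8*sin(t)^2 + cos(t) - 6)^3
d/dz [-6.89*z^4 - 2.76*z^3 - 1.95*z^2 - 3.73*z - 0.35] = -27.56*z^3 - 8.28*z^2 - 3.9*z - 3.73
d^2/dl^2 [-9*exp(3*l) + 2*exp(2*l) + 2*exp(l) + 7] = (-81*exp(2*l) + 8*exp(l) + 2)*exp(l)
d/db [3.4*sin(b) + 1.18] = 3.4*cos(b)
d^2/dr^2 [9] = 0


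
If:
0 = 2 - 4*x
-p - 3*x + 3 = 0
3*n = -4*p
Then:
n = -2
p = 3/2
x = 1/2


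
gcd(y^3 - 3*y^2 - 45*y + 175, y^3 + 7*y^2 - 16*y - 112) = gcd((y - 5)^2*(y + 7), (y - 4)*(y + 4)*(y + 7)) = y + 7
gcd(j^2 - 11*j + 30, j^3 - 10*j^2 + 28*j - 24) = j - 6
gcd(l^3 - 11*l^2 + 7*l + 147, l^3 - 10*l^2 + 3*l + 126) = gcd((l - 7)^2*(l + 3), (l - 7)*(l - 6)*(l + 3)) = l^2 - 4*l - 21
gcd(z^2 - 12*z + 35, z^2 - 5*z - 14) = z - 7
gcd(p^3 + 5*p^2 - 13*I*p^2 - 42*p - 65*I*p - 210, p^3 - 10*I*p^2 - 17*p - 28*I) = p - 7*I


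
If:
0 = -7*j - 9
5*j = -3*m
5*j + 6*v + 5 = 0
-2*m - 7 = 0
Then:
No Solution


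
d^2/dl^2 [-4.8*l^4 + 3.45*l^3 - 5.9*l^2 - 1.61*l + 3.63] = -57.6*l^2 + 20.7*l - 11.8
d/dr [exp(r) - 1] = exp(r)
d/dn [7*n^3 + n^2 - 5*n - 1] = 21*n^2 + 2*n - 5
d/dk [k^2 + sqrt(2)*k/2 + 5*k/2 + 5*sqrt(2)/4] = 2*k + sqrt(2)/2 + 5/2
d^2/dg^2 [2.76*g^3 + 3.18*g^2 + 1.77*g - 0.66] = 16.56*g + 6.36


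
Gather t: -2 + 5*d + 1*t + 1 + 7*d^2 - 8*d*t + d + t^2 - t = 7*d^2 - 8*d*t + 6*d + t^2 - 1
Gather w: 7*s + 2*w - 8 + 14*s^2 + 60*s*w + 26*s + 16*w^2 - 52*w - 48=14*s^2 + 33*s + 16*w^2 + w*(60*s - 50) - 56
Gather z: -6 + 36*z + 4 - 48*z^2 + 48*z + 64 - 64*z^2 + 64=-112*z^2 + 84*z + 126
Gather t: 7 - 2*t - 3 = 4 - 2*t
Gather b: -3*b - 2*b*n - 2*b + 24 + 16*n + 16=b*(-2*n - 5) + 16*n + 40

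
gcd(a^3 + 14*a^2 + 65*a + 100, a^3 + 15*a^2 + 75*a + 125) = a^2 + 10*a + 25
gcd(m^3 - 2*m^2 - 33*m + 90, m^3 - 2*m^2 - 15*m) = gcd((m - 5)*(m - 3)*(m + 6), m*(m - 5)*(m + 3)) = m - 5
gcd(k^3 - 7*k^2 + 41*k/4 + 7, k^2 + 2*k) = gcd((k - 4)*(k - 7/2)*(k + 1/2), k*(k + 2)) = 1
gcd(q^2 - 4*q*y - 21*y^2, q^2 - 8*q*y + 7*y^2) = -q + 7*y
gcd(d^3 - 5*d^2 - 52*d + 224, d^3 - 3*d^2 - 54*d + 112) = d^2 - d - 56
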